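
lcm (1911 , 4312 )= 168168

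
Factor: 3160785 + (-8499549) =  - 2^2 * 3^3 * 49433^1 = - 5338764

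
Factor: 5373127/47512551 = 3^( - 1)*37^ ( - 1)*428041^( - 1)*5373127^1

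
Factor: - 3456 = -2^7*3^3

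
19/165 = 19/165 = 0.12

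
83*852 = 70716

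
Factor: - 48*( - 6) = 2^5*3^2 = 288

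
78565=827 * 95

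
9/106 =9/106 = 0.08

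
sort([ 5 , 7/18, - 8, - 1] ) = [ - 8, - 1,  7/18, 5 ]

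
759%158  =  127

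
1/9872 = 1/9872 = 0.00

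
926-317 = 609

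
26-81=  - 55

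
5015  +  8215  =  13230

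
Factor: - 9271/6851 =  - 13^( - 1 )*17^(- 1) * 31^(- 1)*73^1*127^1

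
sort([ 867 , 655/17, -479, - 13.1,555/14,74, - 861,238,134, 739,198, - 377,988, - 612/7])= [ - 861,-479, - 377, - 612/7, - 13.1,655/17, 555/14,74, 134,198,238,739, 867, 988]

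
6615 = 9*735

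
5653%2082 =1489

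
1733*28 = 48524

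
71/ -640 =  - 71/640=- 0.11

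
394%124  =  22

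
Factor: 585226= 2^1*53^1*5521^1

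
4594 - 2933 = 1661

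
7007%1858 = 1433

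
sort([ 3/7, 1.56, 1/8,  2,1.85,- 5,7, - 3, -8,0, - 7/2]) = [ - 8 , - 5,  -  7/2 ,-3,0, 1/8, 3/7 , 1.56,1.85,2,7]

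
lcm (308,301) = 13244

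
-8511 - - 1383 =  - 7128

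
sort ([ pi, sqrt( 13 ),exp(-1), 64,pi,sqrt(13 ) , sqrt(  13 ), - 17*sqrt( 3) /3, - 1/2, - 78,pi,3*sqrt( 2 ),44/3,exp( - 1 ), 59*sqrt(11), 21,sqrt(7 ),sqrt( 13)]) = [ - 78, - 17*sqrt( 3) /3, - 1/2,exp( - 1), exp( -1 ) , sqrt(7), pi,pi,pi,sqrt( 13 ),sqrt(13),sqrt(13), sqrt ( 13),3 * sqrt( 2), 44/3,21, 64,59*sqrt(11)]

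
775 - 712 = 63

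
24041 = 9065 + 14976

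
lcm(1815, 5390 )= 177870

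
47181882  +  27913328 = 75095210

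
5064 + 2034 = 7098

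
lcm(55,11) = 55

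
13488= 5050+8438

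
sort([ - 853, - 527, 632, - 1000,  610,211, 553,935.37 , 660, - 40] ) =[ - 1000, - 853 , - 527, - 40,  211, 553, 610,632,660,935.37 ] 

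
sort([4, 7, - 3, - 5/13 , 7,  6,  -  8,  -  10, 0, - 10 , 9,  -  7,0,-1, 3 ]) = [ - 10, - 10 , - 8, - 7 ,  -  3, - 1, - 5/13, 0 , 0,3, 4, 6,7,  7, 9 ] 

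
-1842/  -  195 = 614/65 = 9.45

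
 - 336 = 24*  ( - 14 )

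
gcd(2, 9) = 1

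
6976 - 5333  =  1643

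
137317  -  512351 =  - 375034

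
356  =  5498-5142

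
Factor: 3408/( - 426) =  - 2^3= - 8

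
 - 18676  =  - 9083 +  - 9593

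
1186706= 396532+790174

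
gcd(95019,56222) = 1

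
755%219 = 98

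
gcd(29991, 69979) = 9997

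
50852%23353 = 4146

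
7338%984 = 450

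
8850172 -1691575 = 7158597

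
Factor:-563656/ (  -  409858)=2^2*101^ ( - 1)*2029^(  -  1 )*70457^1 = 281828/204929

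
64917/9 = 7213 = 7213.00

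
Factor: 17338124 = 2^2  *1279^1*3389^1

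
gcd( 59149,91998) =1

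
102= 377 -275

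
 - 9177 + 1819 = -7358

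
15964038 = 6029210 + 9934828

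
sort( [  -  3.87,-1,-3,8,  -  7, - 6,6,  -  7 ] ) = [-7, - 7, - 6 ,-3.87, - 3, - 1, 6,8 ]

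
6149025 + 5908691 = 12057716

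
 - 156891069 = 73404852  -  230295921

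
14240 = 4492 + 9748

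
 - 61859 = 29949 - 91808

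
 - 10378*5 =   -  51890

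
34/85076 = 17/42538  =  0.00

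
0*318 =0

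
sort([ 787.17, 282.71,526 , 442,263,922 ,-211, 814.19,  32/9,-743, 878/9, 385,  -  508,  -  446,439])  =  [ - 743, - 508, - 446, - 211, 32/9,878/9,  263, 282.71,385, 439, 442,526,787.17,814.19, 922 ] 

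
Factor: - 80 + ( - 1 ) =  - 3^4 = - 81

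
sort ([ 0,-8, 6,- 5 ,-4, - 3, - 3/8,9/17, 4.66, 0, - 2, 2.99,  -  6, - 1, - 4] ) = [ - 8, - 6,-5, - 4 ,  -  4, - 3, - 2,-1, -3/8, 0,  0, 9/17, 2.99, 4.66, 6]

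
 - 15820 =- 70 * 226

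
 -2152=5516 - 7668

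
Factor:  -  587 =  - 587^1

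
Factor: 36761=36761^1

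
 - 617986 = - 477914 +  - 140072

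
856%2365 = 856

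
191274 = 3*63758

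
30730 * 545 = 16747850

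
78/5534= 39/2767=0.01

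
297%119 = 59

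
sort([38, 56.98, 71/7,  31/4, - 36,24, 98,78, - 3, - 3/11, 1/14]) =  [ - 36, - 3, - 3/11, 1/14,31/4,71/7, 24,38, 56.98,78, 98] 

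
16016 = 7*2288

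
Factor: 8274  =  2^1*3^1*7^1 * 197^1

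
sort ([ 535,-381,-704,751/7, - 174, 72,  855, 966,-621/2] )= [  -  704, - 381, - 621/2,-174,72,751/7,535,855,966 ]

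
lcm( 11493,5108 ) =45972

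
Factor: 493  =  17^1*29^1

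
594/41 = 594/41= 14.49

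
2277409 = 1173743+1103666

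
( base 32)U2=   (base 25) 1dc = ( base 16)3C2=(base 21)23h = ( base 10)962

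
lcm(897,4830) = 62790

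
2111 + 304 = 2415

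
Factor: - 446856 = -2^3*3^1*43^1*433^1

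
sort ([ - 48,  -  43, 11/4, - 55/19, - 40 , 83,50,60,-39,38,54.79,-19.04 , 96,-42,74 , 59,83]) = [ - 48, - 43, - 42 ,-40, - 39, - 19.04,-55/19,11/4,38, 50,54.79,59,60,74  ,  83,83,96 ]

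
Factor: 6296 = 2^3* 787^1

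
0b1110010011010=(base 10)7322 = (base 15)2282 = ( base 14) 2950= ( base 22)F2I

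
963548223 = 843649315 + 119898908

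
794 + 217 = 1011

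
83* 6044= 501652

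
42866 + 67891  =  110757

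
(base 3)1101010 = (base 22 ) 21C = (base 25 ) 1F2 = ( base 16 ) 3ea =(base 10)1002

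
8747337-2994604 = 5752733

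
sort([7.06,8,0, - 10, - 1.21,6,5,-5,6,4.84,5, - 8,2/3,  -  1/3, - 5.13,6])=[ - 10,  -  8, - 5.13, - 5, - 1.21, - 1/3,0,2/3,4.84,5,5, 6, 6, 6,7.06,8 ]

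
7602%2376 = 474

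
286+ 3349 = 3635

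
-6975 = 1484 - 8459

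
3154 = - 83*( - 38)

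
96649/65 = 96649/65 = 1486.91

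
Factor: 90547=90547^1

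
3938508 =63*62516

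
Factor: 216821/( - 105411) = - 253/123 = -3^( -1) * 11^1*23^1 *41^( -1) 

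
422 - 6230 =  - 5808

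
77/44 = 7/4=   1.75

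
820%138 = 130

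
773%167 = 105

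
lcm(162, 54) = 162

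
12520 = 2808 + 9712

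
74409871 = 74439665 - 29794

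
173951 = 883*197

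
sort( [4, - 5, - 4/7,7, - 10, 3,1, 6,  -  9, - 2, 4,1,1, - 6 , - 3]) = [-10, - 9 , - 6, - 5,-3 ,-2, - 4/7,  1,1, 1,3,4,4 , 6,7]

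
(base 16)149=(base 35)9e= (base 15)16e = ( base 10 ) 329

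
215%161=54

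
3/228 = 1/76 = 0.01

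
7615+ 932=8547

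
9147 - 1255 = 7892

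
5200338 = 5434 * 957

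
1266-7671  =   - 6405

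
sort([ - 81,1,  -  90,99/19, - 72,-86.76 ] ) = [ - 90, - 86.76, - 81, - 72,1, 99/19 ]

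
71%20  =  11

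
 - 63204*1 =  - 63204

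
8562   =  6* 1427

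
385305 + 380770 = 766075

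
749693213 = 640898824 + 108794389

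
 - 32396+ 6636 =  -25760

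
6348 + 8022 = 14370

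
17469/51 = 342 + 9/17 = 342.53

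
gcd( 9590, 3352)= 2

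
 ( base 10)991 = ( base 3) 1100201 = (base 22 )211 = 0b1111011111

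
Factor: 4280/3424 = 5/4 = 2^( - 2)*5^1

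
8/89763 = 8/89763 = 0.00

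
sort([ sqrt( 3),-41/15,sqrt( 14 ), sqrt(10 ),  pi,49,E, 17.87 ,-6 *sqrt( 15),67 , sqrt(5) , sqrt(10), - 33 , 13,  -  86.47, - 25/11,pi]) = [ - 86.47,-33, - 6 * sqrt( 15 ), - 41/15,-25/11, sqrt( 3),  sqrt( 5),E , pi, pi, sqrt(10), sqrt( 10),sqrt( 14 )  ,  13 , 17.87,49, 67]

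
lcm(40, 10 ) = 40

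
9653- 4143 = 5510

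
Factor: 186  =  2^1 * 3^1*31^1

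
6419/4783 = 6419/4783 = 1.34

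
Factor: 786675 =3^1 * 5^2 * 17^1 * 617^1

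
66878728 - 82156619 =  - 15277891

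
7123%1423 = 8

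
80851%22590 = 13081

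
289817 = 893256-603439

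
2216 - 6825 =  - 4609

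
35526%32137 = 3389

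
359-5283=-4924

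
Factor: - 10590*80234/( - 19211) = 2^2*3^1 * 5^1 * 7^1*11^1 * 353^1*521^1*19211^(- 1 ) = 849678060/19211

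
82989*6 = 497934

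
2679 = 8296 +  - 5617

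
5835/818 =5835/818 =7.13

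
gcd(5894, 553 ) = 7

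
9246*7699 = 71184954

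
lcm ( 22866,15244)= 45732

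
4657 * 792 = 3688344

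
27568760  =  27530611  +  38149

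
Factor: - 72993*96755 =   -  3^1*5^1*29^1*37^1*523^1*839^1=- 7062437715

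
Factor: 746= 2^1*373^1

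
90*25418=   2287620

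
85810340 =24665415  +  61144925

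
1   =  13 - 12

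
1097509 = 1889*581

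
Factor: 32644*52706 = 2^3*19^2*73^1*8161^1 = 1720534664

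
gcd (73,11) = 1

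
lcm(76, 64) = 1216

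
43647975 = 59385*735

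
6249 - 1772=4477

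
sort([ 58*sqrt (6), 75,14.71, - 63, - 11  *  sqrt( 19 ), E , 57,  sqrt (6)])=[ - 63, - 11*sqrt( 19), sqrt( 6 ), E,  14.71 , 57,75,58*sqrt(6 )] 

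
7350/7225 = 294/289  =  1.02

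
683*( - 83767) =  - 57212861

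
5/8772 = 5/8772=0.00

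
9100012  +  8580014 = 17680026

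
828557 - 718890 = 109667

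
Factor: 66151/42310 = 2^( - 1 )*5^( - 1 )*83^1*797^1*4231^(-1)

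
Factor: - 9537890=  -  2^1*5^1*953789^1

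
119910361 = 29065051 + 90845310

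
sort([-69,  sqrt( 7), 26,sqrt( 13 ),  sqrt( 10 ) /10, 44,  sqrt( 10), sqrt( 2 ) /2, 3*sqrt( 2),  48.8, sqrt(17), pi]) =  [-69,sqrt(10 ) /10,sqrt(2 ) /2, sqrt( 7), pi, sqrt(10), sqrt( 13), sqrt(17),3*sqrt (2),26, 44,48.8 ]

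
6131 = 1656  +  4475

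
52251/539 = 96 + 507/539 = 96.94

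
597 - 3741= - 3144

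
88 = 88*1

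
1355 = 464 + 891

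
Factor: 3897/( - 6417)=-433/713 = -23^ (-1)*31^(-1)*433^1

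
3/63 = 1/21 = 0.05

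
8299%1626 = 169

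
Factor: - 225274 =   -  2^1*7^1*16091^1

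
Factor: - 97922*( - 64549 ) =6320767178  =  2^1*11^1*17^1*3797^1 * 4451^1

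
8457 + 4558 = 13015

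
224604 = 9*24956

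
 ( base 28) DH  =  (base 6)1433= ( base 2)101111101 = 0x17d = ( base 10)381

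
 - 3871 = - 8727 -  - 4856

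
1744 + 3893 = 5637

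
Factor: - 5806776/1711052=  - 1451694/427763= - 2^1*3^1*7^( -1 )*53^(-1)*313^1*773^1*1153^(-1)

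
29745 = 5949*5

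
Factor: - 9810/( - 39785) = 18/73 =2^1 * 3^2*73^(-1 ) 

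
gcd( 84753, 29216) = 1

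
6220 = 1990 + 4230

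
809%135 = 134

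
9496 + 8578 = 18074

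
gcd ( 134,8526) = 2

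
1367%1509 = 1367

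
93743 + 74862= 168605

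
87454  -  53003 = 34451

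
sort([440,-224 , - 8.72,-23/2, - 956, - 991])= [  -  991,- 956, - 224,-23/2,-8.72, 440]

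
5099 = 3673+1426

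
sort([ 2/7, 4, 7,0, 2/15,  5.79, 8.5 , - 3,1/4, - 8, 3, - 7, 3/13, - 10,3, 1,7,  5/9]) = [ - 10, - 8, - 7,- 3,0,2/15,  3/13,  1/4, 2/7 , 5/9, 1, 3 , 3,4,5.79,7, 7  ,  8.5]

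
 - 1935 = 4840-6775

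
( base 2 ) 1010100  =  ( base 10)84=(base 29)2q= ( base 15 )59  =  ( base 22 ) 3i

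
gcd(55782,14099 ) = 1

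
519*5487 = 2847753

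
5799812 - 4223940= 1575872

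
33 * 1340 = 44220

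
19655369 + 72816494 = 92471863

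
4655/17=273 + 14/17 = 273.82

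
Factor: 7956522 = 2^1  *  3^3*7^2*  31^1*97^1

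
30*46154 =1384620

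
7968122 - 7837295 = 130827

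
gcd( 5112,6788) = 4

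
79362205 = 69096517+10265688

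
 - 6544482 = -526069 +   -  6018413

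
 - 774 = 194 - 968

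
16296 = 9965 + 6331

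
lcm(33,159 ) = 1749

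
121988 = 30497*4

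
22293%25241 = 22293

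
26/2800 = 13/1400= 0.01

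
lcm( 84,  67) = 5628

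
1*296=296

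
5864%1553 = 1205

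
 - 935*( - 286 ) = 267410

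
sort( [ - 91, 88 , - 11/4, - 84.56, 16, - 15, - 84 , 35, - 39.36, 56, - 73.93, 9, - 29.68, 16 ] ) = [ - 91,-84.56, - 84, - 73.93, - 39.36 ,-29.68 , - 15, - 11/4, 9,16, 16,35, 56, 88] 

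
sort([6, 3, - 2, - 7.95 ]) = [  -  7.95, - 2,3 , 6]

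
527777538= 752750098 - 224972560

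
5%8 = 5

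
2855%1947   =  908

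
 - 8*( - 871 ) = 6968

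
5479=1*5479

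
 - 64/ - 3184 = 4/199 = 0.02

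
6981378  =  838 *8331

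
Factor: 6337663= 6337663^1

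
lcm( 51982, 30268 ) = 2391172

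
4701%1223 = 1032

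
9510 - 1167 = 8343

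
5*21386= 106930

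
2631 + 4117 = 6748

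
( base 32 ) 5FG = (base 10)5616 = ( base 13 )2730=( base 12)3300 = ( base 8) 12760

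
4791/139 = 4791/139 = 34.47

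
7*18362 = 128534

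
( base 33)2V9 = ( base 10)3210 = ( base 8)6212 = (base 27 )4AO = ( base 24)5DI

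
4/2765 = 4/2765 = 0.00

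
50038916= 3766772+46272144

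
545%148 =101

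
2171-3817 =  - 1646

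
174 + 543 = 717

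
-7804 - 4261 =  - 12065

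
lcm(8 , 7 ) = 56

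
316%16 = 12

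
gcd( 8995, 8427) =1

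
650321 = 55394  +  594927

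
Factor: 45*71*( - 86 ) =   -  2^1  *3^2*5^1*43^1 * 71^1 = -  274770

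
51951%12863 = 499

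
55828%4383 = 3232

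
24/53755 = 24/53755= 0.00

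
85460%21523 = 20891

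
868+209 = 1077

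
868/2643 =868/2643  =  0.33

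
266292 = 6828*39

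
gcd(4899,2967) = 69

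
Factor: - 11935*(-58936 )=703401160= 2^3 * 5^1 *7^1*11^1*31^1*53^1*139^1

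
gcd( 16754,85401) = 1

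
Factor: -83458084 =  - 2^2*1367^1*15263^1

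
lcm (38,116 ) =2204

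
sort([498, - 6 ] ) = [ - 6,498] 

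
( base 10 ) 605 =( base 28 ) LH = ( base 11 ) 500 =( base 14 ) 313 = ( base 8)1135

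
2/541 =2/541 = 0.00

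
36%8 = 4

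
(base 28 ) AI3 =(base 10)8347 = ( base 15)2717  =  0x209b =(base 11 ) 62a9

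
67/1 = 67 = 67.00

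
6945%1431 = 1221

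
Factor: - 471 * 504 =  - 2^3*3^3*7^1 *157^1 = -237384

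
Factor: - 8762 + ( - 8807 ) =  - 17569=   - 17569^1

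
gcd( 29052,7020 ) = 108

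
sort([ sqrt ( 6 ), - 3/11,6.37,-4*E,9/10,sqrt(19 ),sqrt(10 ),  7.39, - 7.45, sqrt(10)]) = [ - 4 *E,  -  7.45, - 3/11,9/10,  sqrt( 6),sqrt(10 ), sqrt( 10),  sqrt(19) , 6.37, 7.39 ]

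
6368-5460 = 908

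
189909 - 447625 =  - 257716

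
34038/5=34038/5 =6807.60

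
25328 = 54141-28813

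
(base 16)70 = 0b1110000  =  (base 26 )48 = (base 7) 220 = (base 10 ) 112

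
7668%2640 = 2388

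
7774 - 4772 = 3002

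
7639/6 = 7639/6= 1273.17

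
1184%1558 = 1184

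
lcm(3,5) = 15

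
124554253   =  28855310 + 95698943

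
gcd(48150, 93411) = 963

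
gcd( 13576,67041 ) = 1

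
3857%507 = 308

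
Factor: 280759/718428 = 2^( - 2) * 3^(-1 )*19^( - 1)*23^( - 1)*137^(  -  1)*280759^1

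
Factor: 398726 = 2^1*  73^1*2731^1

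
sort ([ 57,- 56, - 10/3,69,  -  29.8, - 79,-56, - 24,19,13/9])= [ - 79, -56, - 56, - 29.8, - 24, - 10/3,  13/9,19,57, 69] 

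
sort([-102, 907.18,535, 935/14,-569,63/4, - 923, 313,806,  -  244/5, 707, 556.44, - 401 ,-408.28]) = [ - 923, - 569 , - 408.28,  -  401, -102,  -  244/5,63/4,935/14, 313, 535,556.44, 707, 806,907.18]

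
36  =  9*4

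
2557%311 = 69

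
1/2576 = 1/2576 = 0.00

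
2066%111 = 68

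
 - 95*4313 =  - 409735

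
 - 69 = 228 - 297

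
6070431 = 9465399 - 3394968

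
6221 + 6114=12335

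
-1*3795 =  - 3795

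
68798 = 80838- 12040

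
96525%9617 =355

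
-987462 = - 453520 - 533942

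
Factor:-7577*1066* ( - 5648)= 45619359136 = 2^5*13^1*41^1*353^1 * 7577^1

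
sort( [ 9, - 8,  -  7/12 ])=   [ - 8, - 7/12, 9]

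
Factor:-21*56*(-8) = 9408 = 2^6*3^1*7^2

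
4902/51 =1634/17 = 96.12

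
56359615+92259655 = 148619270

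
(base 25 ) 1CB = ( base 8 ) 1650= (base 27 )17I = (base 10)936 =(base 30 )116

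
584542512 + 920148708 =1504691220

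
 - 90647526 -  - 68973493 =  - 21674033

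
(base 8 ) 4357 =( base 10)2287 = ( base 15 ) A27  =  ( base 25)3gc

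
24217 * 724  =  17533108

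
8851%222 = 193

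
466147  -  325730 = 140417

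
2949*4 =11796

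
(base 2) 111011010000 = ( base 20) 99c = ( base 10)3792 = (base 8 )7320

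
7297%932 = 773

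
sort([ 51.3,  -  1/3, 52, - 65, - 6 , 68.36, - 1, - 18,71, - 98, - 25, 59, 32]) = [ - 98, - 65, - 25, - 18, - 6, - 1, - 1/3,  32 , 51.3, 52,  59 , 68.36 , 71 ] 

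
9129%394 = 67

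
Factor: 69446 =2^1*13^1* 2671^1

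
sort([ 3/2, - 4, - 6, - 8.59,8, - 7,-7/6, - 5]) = [ - 8.59, - 7,  -  6, - 5,-4, - 7/6, 3/2,  8]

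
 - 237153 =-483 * 491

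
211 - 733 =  - 522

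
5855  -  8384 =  - 2529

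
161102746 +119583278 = 280686024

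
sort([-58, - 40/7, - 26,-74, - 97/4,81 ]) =[-74,-58, - 26, - 97/4, - 40/7, 81]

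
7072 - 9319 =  - 2247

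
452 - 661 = -209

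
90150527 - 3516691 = 86633836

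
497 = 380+117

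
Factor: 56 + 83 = 139^1 =139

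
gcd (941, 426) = 1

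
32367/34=951  +  33/34 = 951.97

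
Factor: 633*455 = 288015 = 3^1 *5^1*7^1*13^1*211^1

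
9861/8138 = 9861/8138 = 1.21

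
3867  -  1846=2021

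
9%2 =1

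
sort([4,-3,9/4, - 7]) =[-7, - 3, 9/4, 4]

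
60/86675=12/17335 = 0.00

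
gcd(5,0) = 5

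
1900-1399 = 501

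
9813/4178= 2+1457/4178= 2.35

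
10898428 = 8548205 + 2350223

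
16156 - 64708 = - 48552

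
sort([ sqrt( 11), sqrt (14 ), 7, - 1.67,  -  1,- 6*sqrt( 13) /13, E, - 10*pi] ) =[ -10 * pi, - 1.67,-6*sqrt( 13)/13, - 1, E, sqrt( 11 ), sqrt( 14),7 ]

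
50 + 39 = 89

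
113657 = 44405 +69252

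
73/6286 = 73/6286 = 0.01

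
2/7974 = 1/3987 =0.00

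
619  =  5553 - 4934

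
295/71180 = 59/14236 =0.00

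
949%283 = 100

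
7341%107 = 65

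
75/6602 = 75/6602 =0.01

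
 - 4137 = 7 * ( - 591) 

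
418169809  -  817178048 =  - 399008239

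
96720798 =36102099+60618699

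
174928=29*6032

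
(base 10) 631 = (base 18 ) 1H1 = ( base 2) 1001110111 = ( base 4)21313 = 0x277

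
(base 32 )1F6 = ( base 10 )1510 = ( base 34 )1AE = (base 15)6aa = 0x5e6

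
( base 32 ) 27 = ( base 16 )47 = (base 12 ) 5b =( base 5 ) 241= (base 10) 71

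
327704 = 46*7124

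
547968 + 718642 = 1266610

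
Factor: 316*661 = 208876 = 2^2 * 79^1*661^1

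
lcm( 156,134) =10452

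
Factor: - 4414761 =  - 3^2*13^1*97^1*389^1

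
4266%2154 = 2112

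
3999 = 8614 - 4615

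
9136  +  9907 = 19043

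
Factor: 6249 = 3^1*2083^1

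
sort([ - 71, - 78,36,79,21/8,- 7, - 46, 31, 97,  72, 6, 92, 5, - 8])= [-78,- 71, - 46, - 8, - 7, 21/8, 5, 6, 31, 36, 72, 79, 92,97 ] 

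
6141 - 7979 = -1838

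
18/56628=1/3146 = 0.00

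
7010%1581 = 686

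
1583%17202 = 1583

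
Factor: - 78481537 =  - 17^1*1117^1*4133^1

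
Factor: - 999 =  - 3^3 * 37^1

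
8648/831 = 10 + 338/831 = 10.41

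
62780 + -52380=10400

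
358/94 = 3 +38/47 = 3.81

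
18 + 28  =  46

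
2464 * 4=9856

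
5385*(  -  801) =-4313385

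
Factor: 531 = 3^2*59^1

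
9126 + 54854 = 63980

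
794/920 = 397/460 = 0.86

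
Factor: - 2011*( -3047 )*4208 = 2^4*11^1 * 263^1*277^1*2011^1 = 25784591536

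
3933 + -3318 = 615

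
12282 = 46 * 267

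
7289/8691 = 7289/8691 = 0.84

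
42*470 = 19740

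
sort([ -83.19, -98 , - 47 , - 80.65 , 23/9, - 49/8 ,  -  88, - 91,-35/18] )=[ - 98,  -  91, - 88, - 83.19,-80.65,- 47, - 49/8, - 35/18 , 23/9]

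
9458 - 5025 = 4433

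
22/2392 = 11/1196 = 0.01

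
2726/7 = 389 + 3/7 = 389.43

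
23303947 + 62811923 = 86115870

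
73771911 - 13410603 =60361308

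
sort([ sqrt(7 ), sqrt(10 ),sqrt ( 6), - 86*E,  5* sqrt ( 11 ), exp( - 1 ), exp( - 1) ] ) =[ - 86*E, exp( - 1), exp( - 1), sqrt( 6),sqrt(7 ), sqrt( 10 ), 5  *  sqrt(11 )]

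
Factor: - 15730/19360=- 13/16 = - 2^( - 4)*13^1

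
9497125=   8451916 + 1045209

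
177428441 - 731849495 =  - 554421054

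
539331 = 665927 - 126596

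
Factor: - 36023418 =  - 2^1*3^2*557^1*3593^1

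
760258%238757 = 43987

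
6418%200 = 18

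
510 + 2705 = 3215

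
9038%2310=2108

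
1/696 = 1/696 =0.00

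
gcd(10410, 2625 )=15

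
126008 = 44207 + 81801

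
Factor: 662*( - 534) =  - 353508 = -2^2*3^1 * 89^1 * 331^1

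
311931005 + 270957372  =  582888377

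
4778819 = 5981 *799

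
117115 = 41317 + 75798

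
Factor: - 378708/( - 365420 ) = 3^1*5^( - 1 ) * 11^( - 1 )*19^1 = 57/55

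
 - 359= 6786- 7145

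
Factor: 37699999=17^1 * 31^1 * 71537^1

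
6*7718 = 46308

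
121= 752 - 631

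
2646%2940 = 2646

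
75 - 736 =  - 661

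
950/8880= 95/888 =0.11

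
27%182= 27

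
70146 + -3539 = 66607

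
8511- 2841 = 5670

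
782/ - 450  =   -2 + 59/225 = - 1.74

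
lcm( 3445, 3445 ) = 3445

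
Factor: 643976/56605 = 2^3*5^ (  -  1 )*101^1*797^1*11321^ (-1)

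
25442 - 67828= -42386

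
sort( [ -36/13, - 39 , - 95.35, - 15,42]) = [ - 95.35, - 39,-15,-36/13,42] 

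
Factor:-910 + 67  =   - 843 = - 3^1*281^1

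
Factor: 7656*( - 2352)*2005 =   -  36103858560= -  2^7*3^2*5^1 * 7^2*11^1*29^1 * 401^1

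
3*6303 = 18909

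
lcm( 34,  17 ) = 34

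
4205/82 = 51+23/82 =51.28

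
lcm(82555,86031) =8172945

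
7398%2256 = 630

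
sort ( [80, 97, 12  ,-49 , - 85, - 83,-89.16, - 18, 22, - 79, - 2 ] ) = [ - 89.16, - 85,  -  83, - 79, - 49, - 18, - 2,  12,22, 80,97 ] 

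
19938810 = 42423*470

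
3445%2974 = 471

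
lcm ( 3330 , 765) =56610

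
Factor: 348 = 2^2*3^1*29^1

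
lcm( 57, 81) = 1539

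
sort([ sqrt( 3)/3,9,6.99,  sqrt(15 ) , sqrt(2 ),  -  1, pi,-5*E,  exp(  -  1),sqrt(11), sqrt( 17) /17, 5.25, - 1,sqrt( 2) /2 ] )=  [ - 5*E ,  -  1, - 1,sqrt(17) /17, exp( - 1 ),sqrt(3 ) /3, sqrt(2) /2 , sqrt(2 ),pi, sqrt( 11), sqrt(15 ),5.25, 6.99,  9]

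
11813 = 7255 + 4558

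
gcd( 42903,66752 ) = 7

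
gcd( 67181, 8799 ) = 1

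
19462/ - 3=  - 6488  +  2/3 =- 6487.33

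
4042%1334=40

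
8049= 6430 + 1619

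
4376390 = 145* 30182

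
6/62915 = 6/62915 = 0.00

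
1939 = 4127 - 2188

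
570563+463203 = 1033766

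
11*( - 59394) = - 653334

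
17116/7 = 17116/7 = 2445.14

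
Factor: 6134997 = 3^1 *11^1*23^1*59^1*137^1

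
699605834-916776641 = -217170807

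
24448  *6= 146688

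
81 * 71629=5801949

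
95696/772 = 23924/193 = 123.96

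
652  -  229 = 423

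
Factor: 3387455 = 5^1*281^1*2411^1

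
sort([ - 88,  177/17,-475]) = [ - 475, - 88, 177/17]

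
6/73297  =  6/73297=0.00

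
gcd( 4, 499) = 1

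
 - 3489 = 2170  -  5659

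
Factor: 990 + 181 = 1171^1 = 1171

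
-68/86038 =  -1 + 42985/43019 = -0.00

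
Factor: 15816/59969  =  2^3*3^1 * 7^ ( -1 )*13^( - 1 ) = 24/91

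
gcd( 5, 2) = 1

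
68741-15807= 52934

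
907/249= 3+160/249 = 3.64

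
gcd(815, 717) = 1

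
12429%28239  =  12429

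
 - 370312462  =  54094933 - 424407395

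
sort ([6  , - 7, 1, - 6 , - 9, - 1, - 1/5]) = [ - 9, - 7, - 6, - 1, - 1/5,1, 6 ] 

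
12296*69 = 848424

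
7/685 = 7/685 = 0.01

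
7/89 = 7/89 = 0.08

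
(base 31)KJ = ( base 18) 1H9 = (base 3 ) 212200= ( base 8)1177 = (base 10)639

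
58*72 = 4176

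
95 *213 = 20235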